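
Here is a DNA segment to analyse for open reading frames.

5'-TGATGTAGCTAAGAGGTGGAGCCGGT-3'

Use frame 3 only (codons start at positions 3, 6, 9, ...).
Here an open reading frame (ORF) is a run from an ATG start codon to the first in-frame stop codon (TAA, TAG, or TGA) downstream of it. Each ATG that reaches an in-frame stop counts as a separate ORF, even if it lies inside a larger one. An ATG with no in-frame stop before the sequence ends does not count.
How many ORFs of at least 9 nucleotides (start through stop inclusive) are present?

Frame 3: ATG TAG CTA AGA GGT GGA GCC GGT — ATG at 3, stop TAG at 6 → 6 nt.
No ORF reaches 9 nucleotides. Count = 0.

0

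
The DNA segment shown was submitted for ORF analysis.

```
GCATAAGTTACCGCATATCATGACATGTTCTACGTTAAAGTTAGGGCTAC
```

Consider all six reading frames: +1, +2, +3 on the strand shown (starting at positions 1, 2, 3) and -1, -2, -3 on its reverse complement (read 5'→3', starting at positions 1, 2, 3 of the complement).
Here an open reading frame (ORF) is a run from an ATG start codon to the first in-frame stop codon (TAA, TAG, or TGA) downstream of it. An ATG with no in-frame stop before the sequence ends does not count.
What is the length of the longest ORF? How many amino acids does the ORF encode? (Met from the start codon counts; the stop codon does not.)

2

Reverse complement (5'→3'): GTAGCCCTAACTTTAACGTAGAACATGTCATGATATGCGGTAACTTATGC
Frame +1: GCA TAA GTT ACC GCA TAT CAT GAC ATG TTC TAC GTT AAA GTT AGG GCT — no ATG→stop ORF.
Frame +2: CAT AAG TTA CCG CAT ATC ATG ACA TGT TCT ACG TTA AAG TTA GGG CTA — no ATG→stop ORF.
Frame +3: ATA AGT TAC CGC ATA TCA TGA CAT GTT CTA CGT TAA AGT TAG GGC TAC — no ATG→stop ORF.
Frame -1: GTA GCC CTA ACT TTA ACG TAG AAC ATG TCA TGA TAT GCG GTA ACT TAT — ATG at 25, stop TGA at 31 → 9 nt.
Frame -2: TAG CCC TAA CTT TAA CGT AGA ACA TGT CAT GAT ATG CGG TAA CTT ATG — ATG at 35, stop TAA at 41 → 9 nt.
Frame -3: AGC CCT AAC TTT AAC GTA GAA CAT GTC ATG ATA TGC GGT AAC TTA TGC — no ATG→stop ORF.
Longest: frame -1, positions 25–33, 9 nt = 3 codons = 2 aa. → 2 amino acids.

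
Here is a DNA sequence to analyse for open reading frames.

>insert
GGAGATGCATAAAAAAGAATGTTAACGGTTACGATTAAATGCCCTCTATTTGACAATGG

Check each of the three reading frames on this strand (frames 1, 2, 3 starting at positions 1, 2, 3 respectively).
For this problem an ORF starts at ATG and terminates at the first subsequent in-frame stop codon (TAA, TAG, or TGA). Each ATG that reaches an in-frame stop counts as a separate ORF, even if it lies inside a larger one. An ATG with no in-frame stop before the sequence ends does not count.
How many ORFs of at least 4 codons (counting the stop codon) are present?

Frame 1: GGA GAT GCA TAA AAA AGA ATG TTA ACG GTT ACG ATT AAA TGC CCT CTA TTT GAC AAT — no ATG→stop ORF.
Frame 2: GAG ATG CAT AAA AAA GAA TGT TAA CGG TTA CGA TTA AAT GCC CTC TAT TTG ACA ATG — ATG at 5, stop TAA at 23 → 21 nt.
Frame 3: AGA TGC ATA AAA AAG AAT GTT AAC GGT TAC GAT TAA ATG CCC TCT ATT TGA CAA TGG — ATG at 39, stop TGA at 51 → 15 nt.
ORFs ≥ 4 codons: frame 2 5–25 (7 codons), frame 3 39–53 (5 codons). Count = 2.

2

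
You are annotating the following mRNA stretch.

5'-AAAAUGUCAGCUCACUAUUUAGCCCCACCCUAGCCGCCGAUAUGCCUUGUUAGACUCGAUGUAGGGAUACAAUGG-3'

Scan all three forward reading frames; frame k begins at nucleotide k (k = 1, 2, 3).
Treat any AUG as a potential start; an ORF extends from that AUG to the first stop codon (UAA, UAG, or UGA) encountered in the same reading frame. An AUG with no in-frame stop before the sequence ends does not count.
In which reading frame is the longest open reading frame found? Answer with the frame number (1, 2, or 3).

Frame 1: AAA AUG UCA GCU CAC UAU UUA GCC CCA CCC UAG CCG CCG AUA UGC CUU GUU AGA CUC GAU GUA GGG AUA CAA UGG — AUG at 4, stop UAG at 31 → 30 nt.
Frame 2: AAA UGU CAG CUC ACU AUU UAG CCC CAC CCU AGC CGC CGA UAU GCC UUG UUA GAC UCG AUG UAG GGA UAC AAU — AUG at 59, stop UAG at 62 → 6 nt.
Frame 3: AAU GUC AGC UCA CUA UUU AGC CCC ACC CUA GCC GCC GAU AUG CCU UGU UAG ACU CGA UGU AGG GAU ACA AUG — AUG at 42, stop UAG at 51 → 12 nt.
Longest ORF is 30 nt in frame 1 (positions 4–33).

1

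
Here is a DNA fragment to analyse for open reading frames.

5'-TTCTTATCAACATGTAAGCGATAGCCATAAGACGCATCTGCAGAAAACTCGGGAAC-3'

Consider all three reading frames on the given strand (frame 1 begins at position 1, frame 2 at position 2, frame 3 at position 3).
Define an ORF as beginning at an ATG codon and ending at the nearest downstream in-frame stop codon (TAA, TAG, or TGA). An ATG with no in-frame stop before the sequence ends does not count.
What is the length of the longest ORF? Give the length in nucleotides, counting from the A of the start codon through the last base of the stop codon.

6

Frame 1: TTC TTA TCA ACA TGT AAG CGA TAG CCA TAA GAC GCA TCT GCA GAA AAC TCG GGA — no ATG→stop ORF.
Frame 2: TCT TAT CAA CAT GTA AGC GAT AGC CAT AAG ACG CAT CTG CAG AAA ACT CGG GAA — no ATG→stop ORF.
Frame 3: CTT ATC AAC ATG TAA GCG ATA GCC ATA AGA CGC ATC TGC AGA AAA CTC GGG AAC — ATG at 12, stop TAA at 15 → 6 nt.
Longest: frame 3, positions 12–17, 6 nt = 2 codons = 1 aa. → 6 nucleotides.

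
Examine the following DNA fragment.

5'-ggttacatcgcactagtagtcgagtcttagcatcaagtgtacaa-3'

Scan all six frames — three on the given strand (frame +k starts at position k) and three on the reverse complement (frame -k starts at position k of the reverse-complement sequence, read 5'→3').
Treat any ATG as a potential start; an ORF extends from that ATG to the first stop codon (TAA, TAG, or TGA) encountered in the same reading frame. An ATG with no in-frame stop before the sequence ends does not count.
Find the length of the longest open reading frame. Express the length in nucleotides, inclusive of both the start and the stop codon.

Reverse complement (5'→3'): TTGTACACTTGATGCTAAGACTCGACTACTAGTGCGATGTAACC
Frame +1: GGT TAC ATC GCA CTA GTA GTC GAG TCT TAG CAT CAA GTG TAC — no ATG→stop ORF.
Frame +2: GTT ACA TCG CAC TAG TAG TCG AGT CTT AGC ATC AAG TGT ACA — no ATG→stop ORF.
Frame +3: TTA CAT CGC ACT AGT AGT CGA GTC TTA GCA TCA AGT GTA CAA — no ATG→stop ORF.
Frame -1: TTG TAC ACT TGA TGC TAA GAC TCG ACT ACT AGT GCG ATG TAA — ATG at 37, stop TAA at 40 → 6 nt.
Frame -2: TGT ACA CTT GAT GCT AAG ACT CGA CTA CTA GTG CGA TGT AAC — no ATG→stop ORF.
Frame -3: GTA CAC TTG ATG CTA AGA CTC GAC TAC TAG TGC GAT GTA ACC — ATG at 12, stop TAG at 30 → 21 nt.
Longest: frame -3, positions 12–32, 21 nt = 7 codons = 6 aa. → 21 nucleotides.

21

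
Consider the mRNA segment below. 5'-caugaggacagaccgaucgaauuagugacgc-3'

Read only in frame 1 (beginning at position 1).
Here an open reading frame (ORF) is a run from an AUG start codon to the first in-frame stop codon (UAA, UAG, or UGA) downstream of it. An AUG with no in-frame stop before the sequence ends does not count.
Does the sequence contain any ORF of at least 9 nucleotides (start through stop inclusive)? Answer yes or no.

Frame 1: CAU GAG GAC AGA CCG AUC GAA UUA GUG ACG — no AUG→stop ORF.
Largest ORF found is 0 nucleotides < 9, so no.

no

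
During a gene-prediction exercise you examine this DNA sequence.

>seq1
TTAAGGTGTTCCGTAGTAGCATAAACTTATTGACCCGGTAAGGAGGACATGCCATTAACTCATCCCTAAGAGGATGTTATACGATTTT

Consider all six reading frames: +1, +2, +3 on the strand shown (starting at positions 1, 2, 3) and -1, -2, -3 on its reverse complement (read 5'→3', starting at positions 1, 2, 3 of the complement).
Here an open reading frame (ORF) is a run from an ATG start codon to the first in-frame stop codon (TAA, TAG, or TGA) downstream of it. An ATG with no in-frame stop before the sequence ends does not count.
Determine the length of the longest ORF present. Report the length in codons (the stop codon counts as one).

8

Reverse complement (5'→3'): AAAATCGTATAACATCCTCTTAGGGATGAGTTAATGGCATGTCCTCCTTACCGGGTCAATAAGTTTATGCTACTACGGAACACCTTAA
Frame +1: TTA AGG TGT TCC GTA GTA GCA TAA ACT TAT TGA CCC GGT AAG GAG GAC ATG CCA TTA ACT CAT CCC TAA GAG GAT GTT ATA CGA TTT — ATG at 49, stop TAA at 67 → 21 nt.
Frame +2: TAA GGT GTT CCG TAG TAG CAT AAA CTT ATT GAC CCG GTA AGG AGG ACA TGC CAT TAA CTC ATC CCT AAG AGG ATG TTA TAC GAT TTT — no ATG→stop ORF.
Frame +3: AAG GTG TTC CGT AGT AGC ATA AAC TTA TTG ACC CGG TAA GGA GGA CAT GCC ATT AAC TCA TCC CTA AGA GGA TGT TAT ACG ATT — no ATG→stop ORF.
Frame -1: AAA ATC GTA TAA CAT CCT CTT AGG GAT GAG TTA ATG GCA TGT CCT CCT TAC CGG GTC AAT AAG TTT ATG CTA CTA CGG AAC ACC TTA — no ATG→stop ORF.
Frame -2: AAA TCG TAT AAC ATC CTC TTA GGG ATG AGT TAA TGG CAT GTC CTC CTT ACC GGG TCA ATA AGT TTA TGC TAC TAC GGA ACA CCT TAA — ATG at 26, stop TAA at 32 → 9 nt.
Frame -3: AAT CGT ATA ACA TCC TCT TAG GGA TGA GTT AAT GGC ATG TCC TCC TTA CCG GGT CAA TAA GTT TAT GCT ACT ACG GAA CAC CTT — ATG at 39, stop TAA at 60 → 24 nt.
Longest: frame -3, positions 39–62, 24 nt = 8 codons = 7 aa. → 8 codons.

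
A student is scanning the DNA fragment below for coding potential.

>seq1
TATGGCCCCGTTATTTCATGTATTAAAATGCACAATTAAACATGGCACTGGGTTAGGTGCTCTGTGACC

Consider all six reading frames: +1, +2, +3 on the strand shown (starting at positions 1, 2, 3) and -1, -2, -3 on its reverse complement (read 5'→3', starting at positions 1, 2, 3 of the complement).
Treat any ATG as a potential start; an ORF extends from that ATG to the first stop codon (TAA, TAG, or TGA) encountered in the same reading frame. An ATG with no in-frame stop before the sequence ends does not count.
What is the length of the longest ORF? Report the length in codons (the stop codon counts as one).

Reverse complement (5'→3'): GGTCACAGAGCACCTAACCCAGTGCCATGTTTAATTGTGCATTTTAATACATGAAATAACGGGGCCATA
Frame +1: TAT GGC CCC GTT ATT TCA TGT ATT AAA ATG CAC AAT TAA ACA TGG CAC TGG GTT AGG TGC TCT GTG ACC — ATG at 28, stop TAA at 37 → 12 nt.
Frame +2: ATG GCC CCG TTA TTT CAT GTA TTA AAA TGC ACA ATT AAA CAT GGC ACT GGG TTA GGT GCT CTG TGA — ATG at 2, stop TGA at 65 → 66 nt.
Frame +3: TGG CCC CGT TAT TTC ATG TAT TAA AAT GCA CAA TTA AAC ATG GCA CTG GGT TAG GTG CTC TGT GAC — ATG at 18, stop TAA at 24 → 9 nt; ATG at 42, stop TAG at 54 → 15 nt.
Frame -1: GGT CAC AGA GCA CCT AAC CCA GTG CCA TGT TTA ATT GTG CAT TTT AAT ACA TGA AAT AAC GGG GCC ATA — no ATG→stop ORF.
Frame -2: GTC ACA GAG CAC CTA ACC CAG TGC CAT GTT TAA TTG TGC ATT TTA ATA CAT GAA ATA ACG GGG CCA — no ATG→stop ORF.
Frame -3: TCA CAG AGC ACC TAA CCC AGT GCC ATG TTT AAT TGT GCA TTT TAA TAC ATG AAA TAA CGG GGC CAT — ATG at 27, stop TAA at 45 → 21 nt; ATG at 51, stop TAA at 57 → 9 nt.
Longest: frame +2, positions 2–67, 66 nt = 22 codons = 21 aa. → 22 codons.

22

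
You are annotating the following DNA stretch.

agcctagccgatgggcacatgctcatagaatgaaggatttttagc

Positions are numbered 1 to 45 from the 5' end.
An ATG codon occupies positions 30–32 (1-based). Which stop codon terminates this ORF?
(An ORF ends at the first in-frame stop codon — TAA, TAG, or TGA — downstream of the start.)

Codons from position 30: ATG (30–32), AAG (33–35), GAT (36–38), TTT (39–41), TAG (42–44).
The first in-frame stop codon is TAG.

TAG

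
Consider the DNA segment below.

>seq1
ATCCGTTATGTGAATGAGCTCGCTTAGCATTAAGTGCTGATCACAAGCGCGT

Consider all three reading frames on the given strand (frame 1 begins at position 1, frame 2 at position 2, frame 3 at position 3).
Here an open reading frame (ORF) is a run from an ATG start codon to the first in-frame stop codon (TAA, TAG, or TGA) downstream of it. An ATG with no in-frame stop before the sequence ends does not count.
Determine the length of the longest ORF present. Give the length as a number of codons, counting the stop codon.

9

Frame 1: ATC CGT TAT GTG AAT GAG CTC GCT TAG CAT TAA GTG CTG ATC ACA AGC GCG — no ATG→stop ORF.
Frame 2: TCC GTT ATG TGA ATG AGC TCG CTT AGC ATT AAG TGC TGA TCA CAA GCG CGT — ATG at 8, stop TGA at 11 → 6 nt; ATG at 14, stop TGA at 38 → 27 nt.
Frame 3: CCG TTA TGT GAA TGA GCT CGC TTA GCA TTA AGT GCT GAT CAC AAG CGC — no ATG→stop ORF.
Longest: frame 2, positions 14–40, 27 nt = 9 codons = 8 aa. → 9 codons.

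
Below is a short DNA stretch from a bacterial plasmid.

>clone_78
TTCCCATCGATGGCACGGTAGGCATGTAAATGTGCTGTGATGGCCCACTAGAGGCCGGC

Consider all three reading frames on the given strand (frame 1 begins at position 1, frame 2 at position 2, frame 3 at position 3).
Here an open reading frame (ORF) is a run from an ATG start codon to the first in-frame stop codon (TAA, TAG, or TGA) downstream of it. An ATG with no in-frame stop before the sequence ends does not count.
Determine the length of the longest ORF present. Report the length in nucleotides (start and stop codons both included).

12

Frame 1: TTC CCA TCG ATG GCA CGG TAG GCA TGT AAA TGT GCT GTG ATG GCC CAC TAG AGG CCG — ATG at 10, stop TAG at 19 → 12 nt; ATG at 40, stop TAG at 49 → 12 nt.
Frame 2: TCC CAT CGA TGG CAC GGT AGG CAT GTA AAT GTG CTG TGA TGG CCC ACT AGA GGC CGG — no ATG→stop ORF.
Frame 3: CCC ATC GAT GGC ACG GTA GGC ATG TAA ATG TGC TGT GAT GGC CCA CTA GAG GCC GGC — ATG at 24, stop TAA at 27 → 6 nt.
Longest: frame 1, positions 10–21, 12 nt = 4 codons = 3 aa. → 12 nucleotides.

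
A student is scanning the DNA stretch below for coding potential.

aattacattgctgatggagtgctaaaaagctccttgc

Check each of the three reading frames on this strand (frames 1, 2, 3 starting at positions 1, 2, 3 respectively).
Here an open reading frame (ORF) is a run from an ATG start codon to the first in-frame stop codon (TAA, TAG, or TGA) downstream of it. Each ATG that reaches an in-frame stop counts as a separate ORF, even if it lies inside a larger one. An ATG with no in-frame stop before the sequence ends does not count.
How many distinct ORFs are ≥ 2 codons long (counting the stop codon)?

1

Frame 1: AAT TAC ATT GCT GAT GGA GTG CTA AAA AGC TCC TTG — no ATG→stop ORF.
Frame 2: ATT ACA TTG CTG ATG GAG TGC TAA AAA GCT CCT TGC — ATG at 14, stop TAA at 23 → 12 nt.
Frame 3: TTA CAT TGC TGA TGG AGT GCT AAA AAG CTC CTT — no ATG→stop ORF.
ORFs ≥ 2 codons: frame 2 14–25 (4 codons). Count = 1.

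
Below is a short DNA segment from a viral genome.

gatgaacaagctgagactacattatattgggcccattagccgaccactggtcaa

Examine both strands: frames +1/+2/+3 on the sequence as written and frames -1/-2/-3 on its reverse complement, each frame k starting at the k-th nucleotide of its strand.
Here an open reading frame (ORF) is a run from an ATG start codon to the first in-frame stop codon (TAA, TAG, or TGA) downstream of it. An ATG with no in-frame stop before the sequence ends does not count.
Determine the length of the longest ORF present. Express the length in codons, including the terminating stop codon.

Reverse complement (5'→3'): TTGACCAGTGGTCGGCTAATGGGCCCAATATAATGTAGTCTCAGCTTGTTCATC
Frame +1: GAT GAA CAA GCT GAG ACT ACA TTA TAT TGG GCC CAT TAG CCG ACC ACT GGT CAA — no ATG→stop ORF.
Frame +2: ATG AAC AAG CTG AGA CTA CAT TAT ATT GGG CCC ATT AGC CGA CCA CTG GTC — no ATG→stop ORF.
Frame +3: TGA ACA AGC TGA GAC TAC ATT ATA TTG GGC CCA TTA GCC GAC CAC TGG TCA — no ATG→stop ORF.
Frame -1: TTG ACC AGT GGT CGG CTA ATG GGC CCA ATA TAA TGT AGT CTC AGC TTG TTC ATC — ATG at 19, stop TAA at 31 → 15 nt.
Frame -2: TGA CCA GTG GTC GGC TAA TGG GCC CAA TAT AAT GTA GTC TCA GCT TGT TCA — no ATG→stop ORF.
Frame -3: GAC CAG TGG TCG GCT AAT GGG CCC AAT ATA ATG TAG TCT CAG CTT GTT CAT — ATG at 33, stop TAG at 36 → 6 nt.
Longest: frame -1, positions 19–33, 15 nt = 5 codons = 4 aa. → 5 codons.

5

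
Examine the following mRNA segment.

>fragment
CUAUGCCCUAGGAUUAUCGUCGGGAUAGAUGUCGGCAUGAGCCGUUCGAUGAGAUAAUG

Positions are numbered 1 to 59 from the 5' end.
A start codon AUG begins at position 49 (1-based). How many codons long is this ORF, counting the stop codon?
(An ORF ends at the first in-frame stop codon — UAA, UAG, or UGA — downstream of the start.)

Codons from position 49: AUG (49–51), AGA (52–54), UAA (55–57).
UAA is the first in-frame stop; that's 3 codons including the stop.

3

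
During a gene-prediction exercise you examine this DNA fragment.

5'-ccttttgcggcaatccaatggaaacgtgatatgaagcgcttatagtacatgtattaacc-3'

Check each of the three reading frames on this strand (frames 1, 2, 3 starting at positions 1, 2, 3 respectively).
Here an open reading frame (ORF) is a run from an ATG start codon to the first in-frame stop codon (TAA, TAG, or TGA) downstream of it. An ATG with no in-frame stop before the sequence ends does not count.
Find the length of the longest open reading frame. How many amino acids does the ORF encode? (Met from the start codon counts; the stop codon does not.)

Frame 1: CCT TTT GCG GCA ATC CAA TGG AAA CGT GAT ATG AAG CGC TTA TAG TAC ATG TAT TAA — ATG at 31, stop TAG at 43 → 15 nt; ATG at 49, stop TAA at 55 → 9 nt.
Frame 2: CTT TTG CGG CAA TCC AAT GGA AAC GTG ATA TGA AGC GCT TAT AGT ACA TGT ATT AAC — no ATG→stop ORF.
Frame 3: TTT TGC GGC AAT CCA ATG GAA ACG TGA TAT GAA GCG CTT ATA GTA CAT GTA TTA ACC — ATG at 18, stop TGA at 27 → 12 nt.
Longest: frame 1, positions 31–45, 15 nt = 5 codons = 4 aa. → 4 amino acids.

4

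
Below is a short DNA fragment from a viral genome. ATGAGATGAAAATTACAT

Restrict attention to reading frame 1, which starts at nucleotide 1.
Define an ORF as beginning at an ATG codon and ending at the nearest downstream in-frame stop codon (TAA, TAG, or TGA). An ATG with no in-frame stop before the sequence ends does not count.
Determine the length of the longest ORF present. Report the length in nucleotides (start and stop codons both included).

Frame 1: ATG AGA TGA AAA TTA CAT — ATG at 1, stop TGA at 7 → 9 nt.
Longest: frame 1, positions 1–9, 9 nt = 3 codons = 2 aa. → 9 nucleotides.

9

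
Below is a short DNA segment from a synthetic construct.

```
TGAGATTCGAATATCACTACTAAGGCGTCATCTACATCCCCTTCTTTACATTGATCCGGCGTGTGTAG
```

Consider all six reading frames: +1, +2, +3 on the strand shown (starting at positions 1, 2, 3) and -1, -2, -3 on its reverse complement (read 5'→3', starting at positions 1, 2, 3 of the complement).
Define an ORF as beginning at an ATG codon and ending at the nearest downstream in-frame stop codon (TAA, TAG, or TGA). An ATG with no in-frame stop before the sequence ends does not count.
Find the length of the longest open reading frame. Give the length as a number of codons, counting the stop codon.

Reverse complement (5'→3'): CTACACACGCCGGATCAATGTAAAGAAGGGGATGTAGATGACGCCTTAGTAGTGATATTCGAATCTCA
Frame +1: TGA GAT TCG AAT ATC ACT ACT AAG GCG TCA TCT ACA TCC CCT TCT TTA CAT TGA TCC GGC GTG TGT — no ATG→stop ORF.
Frame +2: GAG ATT CGA ATA TCA CTA CTA AGG CGT CAT CTA CAT CCC CTT CTT TAC ATT GAT CCG GCG TGT GTA — no ATG→stop ORF.
Frame +3: AGA TTC GAA TAT CAC TAC TAA GGC GTC ATC TAC ATC CCC TTC TTT ACA TTG ATC CGG CGT GTG TAG — no ATG→stop ORF.
Frame -1: CTA CAC ACG CCG GAT CAA TGT AAA GAA GGG GAT GTA GAT GAC GCC TTA GTA GTG ATA TTC GAA TCT — no ATG→stop ORF.
Frame -2: TAC ACA CGC CGG ATC AAT GTA AAG AAG GGG ATG TAG ATG ACG CCT TAG TAG TGA TAT TCG AAT CTC — ATG at 32, stop TAG at 35 → 6 nt; ATG at 38, stop TAG at 47 → 12 nt.
Frame -3: ACA CAC GCC GGA TCA ATG TAA AGA AGG GGA TGT AGA TGA CGC CTT AGT AGT GAT ATT CGA ATC TCA — ATG at 18, stop TAA at 21 → 6 nt.
Longest: frame -2, positions 38–49, 12 nt = 4 codons = 3 aa. → 4 codons.

4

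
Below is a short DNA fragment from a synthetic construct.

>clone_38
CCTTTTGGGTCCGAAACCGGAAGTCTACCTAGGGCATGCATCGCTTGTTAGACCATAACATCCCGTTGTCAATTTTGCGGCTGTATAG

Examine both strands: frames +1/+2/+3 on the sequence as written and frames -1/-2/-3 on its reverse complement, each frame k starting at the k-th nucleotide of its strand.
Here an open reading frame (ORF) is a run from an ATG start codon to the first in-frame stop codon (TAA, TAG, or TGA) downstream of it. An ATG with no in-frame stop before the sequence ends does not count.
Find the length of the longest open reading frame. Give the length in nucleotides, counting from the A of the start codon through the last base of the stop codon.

Reverse complement (5'→3'): CTATACAGCCGCAAAATTGACAACGGGATGTTATGGTCTAACAAGCGATGCATGCCCTAGGTAGACTTCCGGTTTCGGACCCAAAAGG
Frame +1: CCT TTT GGG TCC GAA ACC GGA AGT CTA CCT AGG GCA TGC ATC GCT TGT TAG ACC ATA ACA TCC CGT TGT CAA TTT TGC GGC TGT ATA — no ATG→stop ORF.
Frame +2: CTT TTG GGT CCG AAA CCG GAA GTC TAC CTA GGG CAT GCA TCG CTT GTT AGA CCA TAA CAT CCC GTT GTC AAT TTT GCG GCT GTA TAG — no ATG→stop ORF.
Frame +3: TTT TGG GTC CGA AAC CGG AAG TCT ACC TAG GGC ATG CAT CGC TTG TTA GAC CAT AAC ATC CCG TTG TCA ATT TTG CGG CTG TAT — no ATG→stop ORF.
Frame -1: CTA TAC AGC CGC AAA ATT GAC AAC GGG ATG TTA TGG TCT AAC AAG CGA TGC ATG CCC TAG GTA GAC TTC CGG TTT CGG ACC CAA AAG — ATG at 28, stop TAG at 58 → 33 nt; ATG at 52, stop TAG at 58 → 9 nt.
Frame -2: TAT ACA GCC GCA AAA TTG ACA ACG GGA TGT TAT GGT CTA ACA AGC GAT GCA TGC CCT AGG TAG ACT TCC GGT TTC GGA CCC AAA AGG — no ATG→stop ORF.
Frame -3: ATA CAG CCG CAA AAT TGA CAA CGG GAT GTT ATG GTC TAA CAA GCG ATG CAT GCC CTA GGT AGA CTT CCG GTT TCG GAC CCA AAA — ATG at 33, stop TAA at 39 → 9 nt.
Longest: frame -1, positions 28–60, 33 nt = 11 codons = 10 aa. → 33 nucleotides.

33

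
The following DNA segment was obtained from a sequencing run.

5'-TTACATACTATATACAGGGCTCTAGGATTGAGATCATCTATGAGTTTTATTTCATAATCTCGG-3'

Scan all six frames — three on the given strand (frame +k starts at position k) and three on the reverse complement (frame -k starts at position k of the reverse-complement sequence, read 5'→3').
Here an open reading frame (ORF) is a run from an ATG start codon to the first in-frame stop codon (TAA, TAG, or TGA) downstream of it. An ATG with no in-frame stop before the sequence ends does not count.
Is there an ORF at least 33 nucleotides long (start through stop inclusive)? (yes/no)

Reverse complement (5'→3'): CCGAGATTATGAAATAAAACTCATAGATGATCTCAATCCTAGAGCCCTGTATATAGTATGTAA
Frame +1: TTA CAT ACT ATA TAC AGG GCT CTA GGA TTG AGA TCA TCT ATG AGT TTT ATT TCA TAA TCT CGG — ATG at 40, stop TAA at 55 → 18 nt.
Frame +2: TAC ATA CTA TAT ACA GGG CTC TAG GAT TGA GAT CAT CTA TGA GTT TTA TTT CAT AAT CTC — no ATG→stop ORF.
Frame +3: ACA TAC TAT ATA CAG GGC TCT AGG ATT GAG ATC ATC TAT GAG TTT TAT TTC ATA ATC TCG — no ATG→stop ORF.
Frame -1: CCG AGA TTA TGA AAT AAA ACT CAT AGA TGA TCT CAA TCC TAG AGC CCT GTA TAT AGT ATG TAA — ATG at 58, stop TAA at 61 → 6 nt.
Frame -2: CGA GAT TAT GAA ATA AAA CTC ATA GAT GAT CTC AAT CCT AGA GCC CTG TAT ATA GTA TGT — no ATG→stop ORF.
Frame -3: GAG ATT ATG AAA TAA AAC TCA TAG ATG ATC TCA ATC CTA GAG CCC TGT ATA TAG TAT GTA — ATG at 9, stop TAA at 15 → 9 nt; ATG at 27, stop TAG at 54 → 30 nt.
Largest ORF found is 30 nucleotides < 33, so no.

no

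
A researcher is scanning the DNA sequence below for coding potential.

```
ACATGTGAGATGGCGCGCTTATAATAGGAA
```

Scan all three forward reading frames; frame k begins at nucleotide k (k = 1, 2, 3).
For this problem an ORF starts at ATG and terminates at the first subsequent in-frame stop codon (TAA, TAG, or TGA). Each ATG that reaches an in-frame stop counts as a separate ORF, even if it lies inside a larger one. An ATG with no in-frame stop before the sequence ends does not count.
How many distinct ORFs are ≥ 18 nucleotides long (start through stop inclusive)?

Frame 1: ACA TGT GAG ATG GCG CGC TTA TAA TAG GAA — ATG at 10, stop TAA at 22 → 15 nt.
Frame 2: CAT GTG AGA TGG CGC GCT TAT AAT AGG — no ATG→stop ORF.
Frame 3: ATG TGA GAT GGC GCG CTT ATA ATA GGA — ATG at 3, stop TGA at 6 → 6 nt.
No ORF reaches 18 nucleotides. Count = 0.

0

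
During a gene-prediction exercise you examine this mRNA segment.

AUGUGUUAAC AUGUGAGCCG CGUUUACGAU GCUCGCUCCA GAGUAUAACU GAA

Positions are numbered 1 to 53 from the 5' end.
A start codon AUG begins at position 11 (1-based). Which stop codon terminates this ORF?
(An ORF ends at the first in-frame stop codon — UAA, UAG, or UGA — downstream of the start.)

UGA

Codons from position 11: AUG (11–13), UGA (14–16).
The first in-frame stop codon is UGA.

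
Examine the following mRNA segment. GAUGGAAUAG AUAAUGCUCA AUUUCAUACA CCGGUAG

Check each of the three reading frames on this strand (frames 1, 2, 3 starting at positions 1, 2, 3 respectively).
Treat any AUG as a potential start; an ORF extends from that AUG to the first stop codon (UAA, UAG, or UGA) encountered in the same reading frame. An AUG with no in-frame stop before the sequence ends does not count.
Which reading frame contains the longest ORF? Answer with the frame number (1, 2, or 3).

2

Frame 1: GAU GGA AUA GAU AAU GCU CAA UUU CAU ACA CCG GUA — no AUG→stop ORF.
Frame 2: AUG GAA UAG AUA AUG CUC AAU UUC AUA CAC CGG UAG — AUG at 2, stop UAG at 8 → 9 nt; AUG at 14, stop UAG at 35 → 24 nt.
Frame 3: UGG AAU AGA UAA UGC UCA AUU UCA UAC ACC GGU — no AUG→stop ORF.
Longest ORF is 24 nt in frame 2 (positions 14–37).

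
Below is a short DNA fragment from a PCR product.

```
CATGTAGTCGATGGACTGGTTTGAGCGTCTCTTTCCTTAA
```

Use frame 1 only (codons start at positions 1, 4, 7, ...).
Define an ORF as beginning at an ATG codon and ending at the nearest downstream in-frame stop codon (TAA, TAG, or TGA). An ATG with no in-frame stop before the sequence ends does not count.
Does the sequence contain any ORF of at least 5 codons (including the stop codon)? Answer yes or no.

Frame 1: CAT GTA GTC GAT GGA CTG GTT TGA GCG TCT CTT TCC TTA — no ATG→stop ORF.
Largest ORF found is 0 codons < 5, so no.

no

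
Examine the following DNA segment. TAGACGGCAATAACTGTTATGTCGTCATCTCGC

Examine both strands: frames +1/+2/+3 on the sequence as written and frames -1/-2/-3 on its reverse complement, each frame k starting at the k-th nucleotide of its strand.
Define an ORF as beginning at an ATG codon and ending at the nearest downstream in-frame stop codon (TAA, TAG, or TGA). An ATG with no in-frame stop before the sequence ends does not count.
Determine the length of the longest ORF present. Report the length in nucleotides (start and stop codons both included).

12

Reverse complement (5'→3'): GCGAGATGACGACATAACAGTTATTGCCGTCTA
Frame +1: TAG ACG GCA ATA ACT GTT ATG TCG TCA TCT CGC — no ATG→stop ORF.
Frame +2: AGA CGG CAA TAA CTG TTA TGT CGT CAT CTC — no ATG→stop ORF.
Frame +3: GAC GGC AAT AAC TGT TAT GTC GTC ATC TCG — no ATG→stop ORF.
Frame -1: GCG AGA TGA CGA CAT AAC AGT TAT TGC CGT CTA — no ATG→stop ORF.
Frame -2: CGA GAT GAC GAC ATA ACA GTT ATT GCC GTC — no ATG→stop ORF.
Frame -3: GAG ATG ACG ACA TAA CAG TTA TTG CCG TCT — ATG at 6, stop TAA at 15 → 12 nt.
Longest: frame -3, positions 6–17, 12 nt = 4 codons = 3 aa. → 12 nucleotides.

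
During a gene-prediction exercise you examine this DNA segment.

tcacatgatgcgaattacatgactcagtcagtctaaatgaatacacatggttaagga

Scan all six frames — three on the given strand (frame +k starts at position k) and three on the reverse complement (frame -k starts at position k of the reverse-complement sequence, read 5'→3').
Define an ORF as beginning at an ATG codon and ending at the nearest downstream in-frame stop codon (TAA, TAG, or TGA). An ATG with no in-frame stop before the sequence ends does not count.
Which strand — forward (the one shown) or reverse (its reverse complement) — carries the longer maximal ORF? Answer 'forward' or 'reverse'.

Reverse complement (5'→3'): TCCTTAACCATGTGTATTCATTTAGACTGACTGAGTCATGTAATTCGCATCATGTGA
Frame +1: TCA CAT GAT GCG AAT TAC ATG ACT CAG TCA GTC TAA ATG AAT ACA CAT GGT TAA GGA — ATG at 19, stop TAA at 34 → 18 nt; ATG at 37, stop TAA at 52 → 18 nt.
Frame +2: CAC ATG ATG CGA ATT ACA TGA CTC AGT CAG TCT AAA TGA ATA CAC ATG GTT AAG — ATG at 5, stop TGA at 20 → 18 nt; ATG at 8, stop TGA at 20 → 15 nt.
Frame +3: ACA TGA TGC GAA TTA CAT GAC TCA GTC AGT CTA AAT GAA TAC ACA TGG TTA AGG — no ATG→stop ORF.
Frame -1: TCC TTA ACC ATG TGT ATT CAT TTA GAC TGA CTG AGT CAT GTA ATT CGC ATC ATG TGA — ATG at 10, stop TGA at 28 → 21 nt; ATG at 52, stop TGA at 55 → 6 nt.
Frame -2: CCT TAA CCA TGT GTA TTC ATT TAG ACT GAC TGA GTC ATG TAA TTC GCA TCA TGT — ATG at 38, stop TAA at 41 → 6 nt.
Frame -3: CTT AAC CAT GTG TAT TCA TTT AGA CTG ACT GAG TCA TGT AAT TCG CAT CAT GTG — no ATG→stop ORF.
Forward-strand max 18 nt; reverse-strand max 21 nt. The reverse strand has the longer ORF.

reverse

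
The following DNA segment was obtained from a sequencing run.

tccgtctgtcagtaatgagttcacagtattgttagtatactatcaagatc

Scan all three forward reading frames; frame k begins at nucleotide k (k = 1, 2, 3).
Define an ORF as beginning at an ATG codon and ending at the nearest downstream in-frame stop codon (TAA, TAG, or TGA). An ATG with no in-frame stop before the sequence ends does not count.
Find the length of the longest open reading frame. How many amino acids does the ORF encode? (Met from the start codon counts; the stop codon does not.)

6

Frame 1: TCC GTC TGT CAG TAA TGA GTT CAC AGT ATT GTT AGT ATA CTA TCA AGA — no ATG→stop ORF.
Frame 2: CCG TCT GTC AGT AAT GAG TTC ACA GTA TTG TTA GTA TAC TAT CAA GAT — no ATG→stop ORF.
Frame 3: CGT CTG TCA GTA ATG AGT TCA CAG TAT TGT TAG TAT ACT ATC AAG ATC — ATG at 15, stop TAG at 33 → 21 nt.
Longest: frame 3, positions 15–35, 21 nt = 7 codons = 6 aa. → 6 amino acids.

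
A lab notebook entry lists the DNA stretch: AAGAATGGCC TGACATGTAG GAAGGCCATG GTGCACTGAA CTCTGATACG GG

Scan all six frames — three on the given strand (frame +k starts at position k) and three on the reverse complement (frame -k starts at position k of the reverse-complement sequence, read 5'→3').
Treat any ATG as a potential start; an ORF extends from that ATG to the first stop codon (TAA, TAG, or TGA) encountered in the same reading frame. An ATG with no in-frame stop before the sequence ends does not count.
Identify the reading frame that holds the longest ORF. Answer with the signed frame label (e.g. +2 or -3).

Reverse complement (5'→3'): CCCGTATCAGAGTTCAGTGCACCATGGCCTTCCTACATGTCAGGCCATTCTT
Frame +1: AAG AAT GGC CTG ACA TGT AGG AAG GCC ATG GTG CAC TGA ACT CTG ATA CGG — ATG at 28, stop TGA at 37 → 12 nt.
Frame +2: AGA ATG GCC TGA CAT GTA GGA AGG CCA TGG TGC ACT GAA CTC TGA TAC GGG — ATG at 5, stop TGA at 11 → 9 nt.
Frame +3: GAA TGG CCT GAC ATG TAG GAA GGC CAT GGT GCA CTG AAC TCT GAT ACG — ATG at 15, stop TAG at 18 → 6 nt.
Frame -1: CCC GTA TCA GAG TTC AGT GCA CCA TGG CCT TCC TAC ATG TCA GGC CAT TCT — no ATG→stop ORF.
Frame -2: CCG TAT CAG AGT TCA GTG CAC CAT GGC CTT CCT ACA TGT CAG GCC ATT CTT — no ATG→stop ORF.
Frame -3: CGT ATC AGA GTT CAG TGC ACC ATG GCC TTC CTA CAT GTC AGG CCA TTC — no ATG→stop ORF.
Longest ORF is 12 nt in frame +1 (positions 28–39).

+1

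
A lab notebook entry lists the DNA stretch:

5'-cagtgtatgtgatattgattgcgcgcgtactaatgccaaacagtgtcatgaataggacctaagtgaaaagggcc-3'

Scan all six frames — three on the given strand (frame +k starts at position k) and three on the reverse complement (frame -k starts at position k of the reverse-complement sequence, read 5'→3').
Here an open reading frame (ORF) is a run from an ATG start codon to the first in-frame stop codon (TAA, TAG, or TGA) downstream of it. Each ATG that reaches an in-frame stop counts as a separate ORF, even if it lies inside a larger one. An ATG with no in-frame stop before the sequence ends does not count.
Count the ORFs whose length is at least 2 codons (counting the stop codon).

3

Reverse complement (5'→3'): GGCCCTTTTCACTTAGGTCCTATTCATGACACTGTTTGGCATTAGTACGCGCGCAATCAATATCACATACACTG
Frame +1: CAG TGT ATG TGA TAT TGA TTG CGC GCG TAC TAA TGC CAA ACA GTG TCA TGA ATA GGA CCT AAG TGA AAA GGG — ATG at 7, stop TGA at 10 → 6 nt.
Frame +2: AGT GTA TGT GAT ATT GAT TGC GCG CGT ACT AAT GCC AAA CAG TGT CAT GAA TAG GAC CTA AGT GAA AAG GGC — no ATG→stop ORF.
Frame +3: GTG TAT GTG ATA TTG ATT GCG CGC GTA CTA ATG CCA AAC AGT GTC ATG AAT AGG ACC TAA GTG AAA AGG GCC — ATG at 33, stop TAA at 60 → 30 nt; ATG at 48, stop TAA at 60 → 15 nt.
Frame -1: GGC CCT TTT CAC TTA GGT CCT ATT CAT GAC ACT GTT TGG CAT TAG TAC GCG CGC AAT CAA TAT CAC ATA CAC — no ATG→stop ORF.
Frame -2: GCC CTT TTC ACT TAG GTC CTA TTC ATG ACA CTG TTT GGC ATT AGT ACG CGC GCA ATC AAT ATC ACA TAC ACT — no ATG→stop ORF.
Frame -3: CCC TTT TCA CTT AGG TCC TAT TCA TGA CAC TGT TTG GCA TTA GTA CGC GCG CAA TCA ATA TCA CAT ACA CTG — no ATG→stop ORF.
ORFs ≥ 2 codons: frame +1 7–12 (2 codons), frame +3 33–62 (10 codons), frame +3 48–62 (5 codons). Count = 3.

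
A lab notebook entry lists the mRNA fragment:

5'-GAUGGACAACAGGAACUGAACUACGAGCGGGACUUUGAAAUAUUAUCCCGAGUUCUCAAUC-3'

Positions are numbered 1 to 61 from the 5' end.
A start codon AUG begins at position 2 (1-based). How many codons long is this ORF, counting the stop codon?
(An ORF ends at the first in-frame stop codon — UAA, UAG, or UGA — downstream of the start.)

6

Codons from position 2: AUG (2–4), GAC (5–7), AAC (8–10), AGG (11–13), AAC (14–16), UGA (17–19).
UGA is the first in-frame stop; that's 6 codons including the stop.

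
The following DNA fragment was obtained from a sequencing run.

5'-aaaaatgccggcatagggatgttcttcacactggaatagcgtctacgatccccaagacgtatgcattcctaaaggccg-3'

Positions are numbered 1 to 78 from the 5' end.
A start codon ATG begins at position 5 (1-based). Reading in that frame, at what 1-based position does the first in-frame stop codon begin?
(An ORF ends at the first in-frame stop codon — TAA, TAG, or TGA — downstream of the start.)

14

Codons from position 5: ATG (5–7), CCG (8–10), GCA (11–13), TAG (14–16).
TAG is a stop codon; it begins at position 14.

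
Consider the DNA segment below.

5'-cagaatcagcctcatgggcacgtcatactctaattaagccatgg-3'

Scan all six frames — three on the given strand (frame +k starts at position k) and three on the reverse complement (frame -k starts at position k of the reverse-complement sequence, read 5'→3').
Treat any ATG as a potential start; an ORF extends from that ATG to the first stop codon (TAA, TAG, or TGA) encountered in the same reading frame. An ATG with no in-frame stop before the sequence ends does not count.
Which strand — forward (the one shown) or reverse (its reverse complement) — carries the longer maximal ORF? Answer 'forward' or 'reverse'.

Reverse complement (5'→3'): CCATGGCTTAATTAGAGTATGACGTGCCCATGAGGCTGATTCTG
Frame +1: CAG AAT CAG CCT CAT GGG CAC GTC ATA CTC TAA TTA AGC CAT — no ATG→stop ORF.
Frame +2: AGA ATC AGC CTC ATG GGC ACG TCA TAC TCT AAT TAA GCC ATG — ATG at 14, stop TAA at 35 → 24 nt.
Frame +3: GAA TCA GCC TCA TGG GCA CGT CAT ACT CTA ATT AAG CCA TGG — no ATG→stop ORF.
Frame -1: CCA TGG CTT AAT TAG AGT ATG ACG TGC CCA TGA GGC TGA TTC — ATG at 19, stop TGA at 31 → 15 nt.
Frame -2: CAT GGC TTA ATT AGA GTA TGA CGT GCC CAT GAG GCT GAT TCT — no ATG→stop ORF.
Frame -3: ATG GCT TAA TTA GAG TAT GAC GTG CCC ATG AGG CTG ATT CTG — ATG at 3, stop TAA at 9 → 9 nt.
Forward-strand max 24 nt; reverse-strand max 15 nt. The forward strand has the longer ORF.

forward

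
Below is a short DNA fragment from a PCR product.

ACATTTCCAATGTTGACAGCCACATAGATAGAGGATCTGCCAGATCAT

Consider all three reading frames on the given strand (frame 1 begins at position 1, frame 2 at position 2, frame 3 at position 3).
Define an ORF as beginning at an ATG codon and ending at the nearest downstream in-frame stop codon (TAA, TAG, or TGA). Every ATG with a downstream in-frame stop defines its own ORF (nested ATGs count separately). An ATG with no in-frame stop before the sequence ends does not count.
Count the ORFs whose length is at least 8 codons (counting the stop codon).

0

Frame 1: ACA TTT CCA ATG TTG ACA GCC ACA TAG ATA GAG GAT CTG CCA GAT CAT — ATG at 10, stop TAG at 25 → 18 nt.
Frame 2: CAT TTC CAA TGT TGA CAG CCA CAT AGA TAG AGG ATC TGC CAG ATC — no ATG→stop ORF.
Frame 3: ATT TCC AAT GTT GAC AGC CAC ATA GAT AGA GGA TCT GCC AGA TCA — no ATG→stop ORF.
No ORF reaches 8 codons. Count = 0.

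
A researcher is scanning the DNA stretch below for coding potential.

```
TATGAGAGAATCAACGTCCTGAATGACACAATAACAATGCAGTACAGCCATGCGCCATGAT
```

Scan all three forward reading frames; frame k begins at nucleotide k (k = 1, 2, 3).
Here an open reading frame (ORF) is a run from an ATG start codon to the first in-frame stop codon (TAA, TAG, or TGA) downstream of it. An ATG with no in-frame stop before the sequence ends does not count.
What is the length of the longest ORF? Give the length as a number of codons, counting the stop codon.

Frame 1: TAT GAG AGA ATC AAC GTC CTG AAT GAC ACA ATA ACA ATG CAG TAC AGC CAT GCG CCA TGA — ATG at 37, stop TGA at 58 → 24 nt.
Frame 2: ATG AGA GAA TCA ACG TCC TGA ATG ACA CAA TAA CAA TGC AGT ACA GCC ATG CGC CAT GAT — ATG at 2, stop TGA at 20 → 21 nt; ATG at 23, stop TAA at 32 → 12 nt.
Frame 3: TGA GAG AAT CAA CGT CCT GAA TGA CAC AAT AAC AAT GCA GTA CAG CCA TGC GCC ATG — no ATG→stop ORF.
Longest: frame 1, positions 37–60, 24 nt = 8 codons = 7 aa. → 8 codons.

8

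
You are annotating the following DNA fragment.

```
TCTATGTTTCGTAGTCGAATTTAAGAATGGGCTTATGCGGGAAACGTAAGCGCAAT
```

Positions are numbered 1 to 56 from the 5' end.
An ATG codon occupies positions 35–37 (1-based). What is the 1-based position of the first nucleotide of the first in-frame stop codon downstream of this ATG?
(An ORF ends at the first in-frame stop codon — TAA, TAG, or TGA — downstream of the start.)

47

Codons from position 35: ATG (35–37), CGG (38–40), GAA (41–43), ACG (44–46), TAA (47–49).
TAA is a stop codon; it begins at position 47.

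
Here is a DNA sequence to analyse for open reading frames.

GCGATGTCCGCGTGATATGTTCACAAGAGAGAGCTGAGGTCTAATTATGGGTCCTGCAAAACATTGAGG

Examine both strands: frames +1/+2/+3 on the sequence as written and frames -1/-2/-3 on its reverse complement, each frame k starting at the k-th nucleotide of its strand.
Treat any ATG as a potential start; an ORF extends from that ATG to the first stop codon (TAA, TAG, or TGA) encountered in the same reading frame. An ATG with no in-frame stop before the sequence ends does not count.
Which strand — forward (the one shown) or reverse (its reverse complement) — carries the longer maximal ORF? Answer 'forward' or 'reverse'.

Reverse complement (5'→3'): CCTCAATGTTTTGCAGGACCCATAATTAGACCTCAGCTCTCTCTTGTGAACATATCACGCGGACATCGC
Frame +1: GCG ATG TCC GCG TGA TAT GTT CAC AAG AGA GAG CTG AGG TCT AAT TAT GGG TCC TGC AAA ACA TTG AGG — ATG at 4, stop TGA at 13 → 12 nt.
Frame +2: CGA TGT CCG CGT GAT ATG TTC ACA AGA GAG AGC TGA GGT CTA ATT ATG GGT CCT GCA AAA CAT TGA — ATG at 17, stop TGA at 35 → 21 nt; ATG at 47, stop TGA at 65 → 21 nt.
Frame +3: GAT GTC CGC GTG ATA TGT TCA CAA GAG AGA GCT GAG GTC TAA TTA TGG GTC CTG CAA AAC ATT GAG — no ATG→stop ORF.
Frame -1: CCT CAA TGT TTT GCA GGA CCC ATA ATT AGA CCT CAG CTC TCT CTT GTG AAC ATA TCA CGC GGA CAT CGC — no ATG→stop ORF.
Frame -2: CTC AAT GTT TTG CAG GAC CCA TAA TTA GAC CTC AGC TCT CTC TTG TGA ACA TAT CAC GCG GAC ATC — no ATG→stop ORF.
Frame -3: TCA ATG TTT TGC AGG ACC CAT AAT TAG ACC TCA GCT CTC TCT TGT GAA CAT ATC ACG CGG ACA TCG — ATG at 6, stop TAG at 27 → 24 nt.
Forward-strand max 21 nt; reverse-strand max 24 nt. The reverse strand has the longer ORF.

reverse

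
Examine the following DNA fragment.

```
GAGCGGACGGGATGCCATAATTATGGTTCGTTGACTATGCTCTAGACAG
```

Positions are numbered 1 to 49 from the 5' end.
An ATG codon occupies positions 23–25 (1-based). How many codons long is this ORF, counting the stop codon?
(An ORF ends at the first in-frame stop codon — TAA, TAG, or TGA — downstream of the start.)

4

Codons from position 23: ATG (23–25), GTT (26–28), CGT (29–31), TGA (32–34).
TGA is the first in-frame stop; that's 4 codons including the stop.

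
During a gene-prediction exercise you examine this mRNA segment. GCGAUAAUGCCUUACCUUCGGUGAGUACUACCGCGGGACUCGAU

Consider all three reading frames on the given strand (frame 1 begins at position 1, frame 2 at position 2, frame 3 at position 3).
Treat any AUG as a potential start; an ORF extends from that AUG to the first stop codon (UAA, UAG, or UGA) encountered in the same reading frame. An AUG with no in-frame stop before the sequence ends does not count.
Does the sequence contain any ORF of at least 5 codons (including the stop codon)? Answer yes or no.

Frame 1: GCG AUA AUG CCU UAC CUU CGG UGA GUA CUA CCG CGG GAC UCG — AUG at 7, stop UGA at 22 → 18 nt.
Frame 2: CGA UAA UGC CUU ACC UUC GGU GAG UAC UAC CGC GGG ACU CGA — no AUG→stop ORF.
Frame 3: GAU AAU GCC UUA CCU UCG GUG AGU ACU ACC GCG GGA CUC GAU — no AUG→stop ORF.
Frame 1 has an ORF of 6 codons (positions 7–24) ≥ 5, so yes.

yes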